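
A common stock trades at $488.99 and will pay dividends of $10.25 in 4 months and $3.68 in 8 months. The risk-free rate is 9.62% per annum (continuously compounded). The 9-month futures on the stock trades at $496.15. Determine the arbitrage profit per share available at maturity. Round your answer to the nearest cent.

$15.05 per share

PV(dividends) I = 10.25·e^(−0.0962·4/12) + 3.68·e^(−0.0962·8/12) = 13.3779
Fair futures F* = (S − I)·e^(rT) = (488.99 − 13.3779)·e^0.072150 = 475.6121 × 1.074817 = 511.1960
Market $496.15 < fair 511.1960: forward underpriced → reverse cash-and-carry (short the stock, invest proceeds at r, pay the dividends, go long the forward).
Profit at T = |F_mkt − F*| = |496.15 − 511.1960| = $15.05 per share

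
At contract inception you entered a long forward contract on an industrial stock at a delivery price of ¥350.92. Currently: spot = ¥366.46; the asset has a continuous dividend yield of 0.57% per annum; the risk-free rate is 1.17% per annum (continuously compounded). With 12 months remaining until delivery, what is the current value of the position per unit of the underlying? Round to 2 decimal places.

¥17.54

Current fair forward for the remaining 12 months: F = S·e^((r − q)·T), (r − q) = 0.0117 − 0.0057 = 0.0060
F = 366.46 · e^(0.0060 × 12/12) = 366.46 × 1.006018 = 368.6654
Value of long forward = (F − K)·e^(−rT) = (368.6654 − 350.92) · e^(−0.0117·12/12)
= 17.7454 × 0.988368 = 17.54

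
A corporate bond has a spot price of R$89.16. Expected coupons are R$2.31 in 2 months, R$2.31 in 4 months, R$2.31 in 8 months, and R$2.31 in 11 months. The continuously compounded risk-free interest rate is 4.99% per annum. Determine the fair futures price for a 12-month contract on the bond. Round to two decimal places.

PV(coupons) I = 2.31·e^(−0.0499·2/12) + 2.31·e^(−0.0499·4/12) + 2.31·e^(−0.0499·8/12) + 2.31·e^(−0.0499·11/12)
I = 2.2909 + 2.2719 + 2.2344 + 2.2067 = 9.0039
F = (S − I)·e^(rT) = (89.16 − 9.0039) · e^(0.0499·12/12)
= 80.1561 · e^0.049900 = 80.1561 × 1.051166 = R$84.26

R$84.26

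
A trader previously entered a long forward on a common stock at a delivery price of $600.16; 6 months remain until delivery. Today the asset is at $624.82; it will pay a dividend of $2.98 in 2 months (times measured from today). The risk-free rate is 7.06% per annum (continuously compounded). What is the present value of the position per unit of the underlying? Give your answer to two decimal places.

$42.53

PV(remaining dividends) I = 2.98·e^(−0.0706·2/12) = 2.9451
Current forward F = (S − I)·e^(rT) = (624.82 − 2.9451)·e^(0.0706·6/12) = 621.8749 × 1.035930 = 644.2189
Value (long) = (F − K)·e^(−rT) = (644.2189 − 600.16) × 0.965316 = 42.5308
Value = $42.53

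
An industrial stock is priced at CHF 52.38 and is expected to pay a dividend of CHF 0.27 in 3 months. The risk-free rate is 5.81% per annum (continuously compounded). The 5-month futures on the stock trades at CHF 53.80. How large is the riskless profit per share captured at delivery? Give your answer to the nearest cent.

PV(dividends) I = 0.27·e^(−0.0581·3/12) = 0.2661
Fair futures F* = (S − I)·e^(rT) = (52.38 − 0.2661)·e^0.024208 = 52.1139 × 1.024503 = 53.3908
Market CHF 53.80 > fair 53.3908: forward overpriced → cash-and-carry (borrow at r, buy the stock and collect the dividends, short the forward).
Profit at T = |F_mkt − F*| = |53.80 − 53.3908| = CHF 0.41 per share

CHF 0.41 per share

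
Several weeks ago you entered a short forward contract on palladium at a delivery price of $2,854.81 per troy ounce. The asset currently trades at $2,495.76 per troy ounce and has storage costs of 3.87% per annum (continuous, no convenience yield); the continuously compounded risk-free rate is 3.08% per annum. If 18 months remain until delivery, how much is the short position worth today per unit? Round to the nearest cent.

$80.99 per troy ounce

Current fair forward for the remaining 18 months: F = S·e^((r + u)·T), (r + u) = 0.0308 + 0.0387 = 0.0695
F = 2495.76 · e^(0.0695 × 18/12) = 2495.76 × 1.10987789 = 2769.9888
Value of long forward = (F − K)·e^(−rT) = (2769.9888 − 2854.81) · e^(−0.0308·18/12)
= -84.8212 × 0.95485097 = -80.99
Short position value = −(long value) = $80.99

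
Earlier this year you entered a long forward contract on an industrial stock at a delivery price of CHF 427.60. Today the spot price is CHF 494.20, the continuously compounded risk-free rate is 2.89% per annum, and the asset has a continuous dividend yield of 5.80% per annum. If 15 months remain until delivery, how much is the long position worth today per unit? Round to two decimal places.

CHF 47.21

Current fair forward for the remaining 15 months: F = S·e^((r − q)·T), (r − q) = 0.0289 − 0.0580 = -0.0291
F = 494.20 · e^(-0.0291 × 15/12) = 494.20 × 0.964279 = 476.5467
Value of long forward = (F − K)·e^(−rT) = (476.5467 − 427.60) · e^(−0.0289·15/12)
= 48.9467 × 0.964520 = 47.21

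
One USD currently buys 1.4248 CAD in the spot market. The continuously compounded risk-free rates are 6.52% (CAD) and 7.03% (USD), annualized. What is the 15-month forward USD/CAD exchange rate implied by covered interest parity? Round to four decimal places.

1.4157

F = S·e^((r_CAD − r_USD)T) = 1.4248 · e^((0.0652 − 0.0703) × 15/12)
= 1.4248 · e^-0.006375 = 1.4248 × 0.993645
F = 1.4157 CAD per USD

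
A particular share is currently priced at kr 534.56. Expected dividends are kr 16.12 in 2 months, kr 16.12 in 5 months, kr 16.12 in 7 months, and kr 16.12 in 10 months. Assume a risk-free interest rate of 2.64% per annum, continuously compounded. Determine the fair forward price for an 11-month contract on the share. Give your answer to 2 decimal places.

PV(dividends) I = 16.12·e^(−0.0264·2/12) + 16.12·e^(−0.0264·5/12) + 16.12·e^(−0.0264·7/12) + 16.12·e^(−0.0264·10/12)
I = 16.0492 + 15.9437 + 15.8737 + 15.7692 = 63.6358
F = (S − I)·e^(rT) = (534.56 − 63.6358) · e^(0.0264·11/12)
= 470.9242 · e^0.024200 = 470.9242 × 1.024495 = kr 482.46

kr 482.46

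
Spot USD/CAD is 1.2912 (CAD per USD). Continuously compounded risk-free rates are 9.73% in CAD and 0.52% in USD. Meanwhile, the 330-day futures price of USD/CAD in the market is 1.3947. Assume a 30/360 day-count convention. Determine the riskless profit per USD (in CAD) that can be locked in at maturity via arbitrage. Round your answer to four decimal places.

Fair futures: F* = S·e^(carry·T), with carry = (r_CAD − r_USD) = 0.0973 − 0.0052 = 0.0921
F* = 1.2912 · e^(0.0921 × 330/360) = 1.2912 · e^0.084425 = 1.2912 × 1.088091 = 1.4049
Market 1.3947 < fair 1.4049: forward underpriced → reverse cash-and-carry (short spot, go long the forward).
At maturity, profit = |F_mkt − F*| = |1.3947 − 1.4049| = 0.0102 per USD (in CAD)

0.0102 per USD (in CAD)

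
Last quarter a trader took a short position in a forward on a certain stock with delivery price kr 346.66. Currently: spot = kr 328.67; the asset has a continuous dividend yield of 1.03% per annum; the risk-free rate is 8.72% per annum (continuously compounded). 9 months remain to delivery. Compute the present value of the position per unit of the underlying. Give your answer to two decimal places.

Current fair forward for the remaining 9 months: F = S·e^((r − q)·T), (r − q) = 0.0872 − 0.0103 = 0.0769
F = 328.67 · e^(0.0769 × 9/12) = 328.67 × 1.059371 = 348.1835
Value of long forward = (F − K)·e^(−rT) = (348.1835 − 346.66) · e^(−0.0872·9/12)
= 1.5235 × 0.936693 = 1.43
Short position value = −(long value) = -kr 1.43

-kr 1.43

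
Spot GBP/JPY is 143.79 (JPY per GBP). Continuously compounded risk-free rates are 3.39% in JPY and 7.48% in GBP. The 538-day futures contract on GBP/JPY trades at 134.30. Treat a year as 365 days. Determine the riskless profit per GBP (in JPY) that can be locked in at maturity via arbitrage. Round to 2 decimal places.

1.08 per GBP (in JPY)

Fair futures: F* = S·e^(carry·T), with carry = (r_JPY − r_GBP) = 0.0339 − 0.0748 = -0.0409
F* = 143.79 · e^(-0.0409 × 538/365) = 143.79 · e^-0.060285 = 143.79 × 0.941496 = 135.3777
Market 134.30 < fair 135.3777: forward underpriced → reverse cash-and-carry (short spot, go long the forward).
At maturity, profit = |F_mkt − F*| = |134.30 − 135.3777| = 1.08 per GBP (in JPY)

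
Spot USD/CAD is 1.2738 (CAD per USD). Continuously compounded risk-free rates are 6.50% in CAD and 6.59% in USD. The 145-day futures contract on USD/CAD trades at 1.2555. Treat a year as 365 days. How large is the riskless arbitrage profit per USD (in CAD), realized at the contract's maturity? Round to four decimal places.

0.0178 per USD (in CAD)

Fair futures: F* = S·e^(carry·T), with carry = (r_CAD − r_USD) = 0.0650 − 0.0659 = -0.0009
F* = 1.2738 · e^(-0.0009 × 145/365) = 1.2738 · e^-0.000358 = 1.2738 × 0.999642 = 1.2733
Market 1.2555 < fair 1.2733: forward underpriced → reverse cash-and-carry (short spot, go long the forward).
At maturity, profit = |F_mkt − F*| = |1.2555 − 1.2733| = 0.0178 per USD (in CAD)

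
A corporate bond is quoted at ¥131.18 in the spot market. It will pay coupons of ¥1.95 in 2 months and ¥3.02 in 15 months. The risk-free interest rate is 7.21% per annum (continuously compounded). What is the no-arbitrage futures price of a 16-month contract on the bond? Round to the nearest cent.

¥139.26

PV(coupons) I = 1.95·e^(−0.0721·2/12) + 3.02·e^(−0.0721·15/12)
I = 1.9267 + 2.7597 = 4.6864
F = (S − I)·e^(rT) = (131.18 − 4.6864) · e^(0.0721·16/12)
= 126.4936 · e^0.096133 = 126.4936 × 1.100905 = ¥139.26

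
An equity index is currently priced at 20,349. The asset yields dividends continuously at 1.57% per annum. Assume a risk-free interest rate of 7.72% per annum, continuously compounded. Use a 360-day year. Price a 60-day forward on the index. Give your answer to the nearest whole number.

20,559

F = S·e^((r − q)T) = 20349 · e^((0.0772 − 0.0157) × 60/360)
= 20349 · e^0.010250 = 20349 × 1.010303
F = 20,559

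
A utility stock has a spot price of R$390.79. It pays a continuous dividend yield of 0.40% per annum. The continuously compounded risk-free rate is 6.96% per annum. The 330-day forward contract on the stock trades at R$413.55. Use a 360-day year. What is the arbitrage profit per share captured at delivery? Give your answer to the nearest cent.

Fair forward: F* = S·e^(carry·T), with carry = (r − q) = 0.0696 − 0.0040 = 0.0656
F* = 390.79 · e^(0.0656 × 330/360) = 390.79 · e^0.060133 = 390.79 × 1.061978 = R$415.0104
Market R$413.55 < fair R$415.0104: forward underpriced → reverse cash-and-carry (short spot, go long the forward).
At maturity, profit = |F_mkt − F*| = |413.55 − 415.0104| = R$1.46 per share

R$1.46 per share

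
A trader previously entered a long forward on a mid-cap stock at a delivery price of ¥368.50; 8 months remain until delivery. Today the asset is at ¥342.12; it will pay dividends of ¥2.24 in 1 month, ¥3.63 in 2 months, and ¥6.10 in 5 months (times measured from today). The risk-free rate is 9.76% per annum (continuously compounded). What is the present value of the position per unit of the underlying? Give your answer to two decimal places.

-¥14.82

PV(remaining dividends) I = 2.24·e^(−0.0976·1/12) + 3.63·e^(−0.0976·2/12) + 6.10·e^(−0.0976·5/12) = 11.6502
Current forward F = (S − I)·e^(rT) = (342.12 − 11.6502)·e^(0.0976·8/12) = 330.4698 × 1.067230 = 352.6873
Value (long) = (F − K)·e^(−rT) = (352.6873 − 368.50) × 0.937005 = -14.8166
Value = -¥14.82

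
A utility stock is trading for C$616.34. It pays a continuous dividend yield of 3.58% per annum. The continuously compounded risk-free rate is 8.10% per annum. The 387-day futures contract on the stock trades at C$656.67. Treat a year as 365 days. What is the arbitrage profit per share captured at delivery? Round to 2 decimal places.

C$10.07 per share

Fair futures: F* = S·e^(carry·T), with carry = (r − q) = 0.0810 − 0.0358 = 0.0452
F* = 616.34 · e^(0.0452 × 387/365) = 616.34 · e^0.047924 = 616.34 × 1.049091 = C$646.5967
Market C$656.67 > fair C$646.5967: forward overpriced → cash-and-carry (buy spot, short the forward).
At maturity, profit = |F_mkt − F*| = |656.67 − 646.5967| = C$10.07 per share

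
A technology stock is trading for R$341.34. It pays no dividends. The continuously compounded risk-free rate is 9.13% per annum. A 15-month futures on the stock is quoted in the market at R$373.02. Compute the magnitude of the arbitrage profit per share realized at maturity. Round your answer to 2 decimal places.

R$9.59 per share

Fair futures: F* = S·e^(carry·T), with carry = r = 0.0913
F* = 341.34 · e^(0.0913 × 15/12) = 341.34 · e^0.114125 = 341.34 × 1.120892 = R$382.6053
Market R$373.02 < fair R$382.6053: forward underpriced → reverse cash-and-carry (short spot, go long the forward).
At maturity, profit = |F_mkt − F*| = |373.02 − 382.6053| = R$9.59 per share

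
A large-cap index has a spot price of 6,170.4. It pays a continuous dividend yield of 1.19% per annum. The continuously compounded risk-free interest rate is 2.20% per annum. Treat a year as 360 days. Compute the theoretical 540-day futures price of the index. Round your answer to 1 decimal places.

6,264.6

F = S·e^((r − q)T) = 6170.4 · e^((0.0220 − 0.0119) × 540/360)
= 6170.4 · e^0.015150 = 6170.4 × 1.015265
F = 6,264.6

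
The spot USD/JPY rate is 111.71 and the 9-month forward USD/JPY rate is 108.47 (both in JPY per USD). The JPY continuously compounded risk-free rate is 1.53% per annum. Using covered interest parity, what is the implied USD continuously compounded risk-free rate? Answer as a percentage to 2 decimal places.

F = S·e^((r_JPY − r_USD)T) ⇒ r_USD = r_JPY − ln(F/S)/T
ln(108.47/111.71) = -0.029433; /(9/12) = -0.039244
r_USD = 0.0153 + 0.039244 = 0.054544
r_USD = 5.45%

5.45%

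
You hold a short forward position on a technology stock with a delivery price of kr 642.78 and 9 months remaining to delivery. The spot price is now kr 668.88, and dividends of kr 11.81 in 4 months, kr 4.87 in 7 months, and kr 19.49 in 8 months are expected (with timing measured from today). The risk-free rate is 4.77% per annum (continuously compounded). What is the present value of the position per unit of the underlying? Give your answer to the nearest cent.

-kr 13.45

PV(remaining dividends) I = 11.81·e^(−0.0477·4/12) + 4.87·e^(−0.0477·7/12) + 19.49·e^(−0.0477·8/12) = 35.2400
Current forward F = (S − I)·e^(rT) = (668.88 − 35.2400)·e^(0.0477·9/12) = 633.6400 × 1.036423 = 656.7191
Value (long) = (F − K)·e^(−rT) = (656.7191 − 642.78) × 0.964857 = 13.4492
Short position value = −(long value) = -kr 13.45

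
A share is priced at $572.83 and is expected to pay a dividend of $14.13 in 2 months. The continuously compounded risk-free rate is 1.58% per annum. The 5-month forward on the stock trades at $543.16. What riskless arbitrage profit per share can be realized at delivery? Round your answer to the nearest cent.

$19.27 per share

PV(dividends) I = 14.13·e^(−0.0158·2/12) = 14.0928
Fair forward F* = (S − I)·e^(rT) = (572.83 − 14.0928)·e^0.006583 = 558.7372 × 1.006605 = 562.4277
Market $543.16 < fair 562.4277: forward underpriced → reverse cash-and-carry (short the stock, invest proceeds at r, pay the dividends, go long the forward).
Profit at T = |F_mkt − F*| = |543.16 − 562.4277| = $19.27 per share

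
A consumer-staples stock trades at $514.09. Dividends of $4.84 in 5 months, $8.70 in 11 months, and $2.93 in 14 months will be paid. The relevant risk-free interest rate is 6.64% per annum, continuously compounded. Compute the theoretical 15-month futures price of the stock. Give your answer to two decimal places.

$541.62

PV(dividends) I = 4.84·e^(−0.0664·5/12) + 8.70·e^(−0.0664·11/12) + 2.93·e^(−0.0664·14/12)
I = 4.7079 + 8.1863 + 2.7116 = 15.6058
F = (S − I)·e^(rT) = (514.09 − 15.6058) · e^(0.0664·15/12)
= 498.4842 · e^0.083000 = 498.4842 × 1.086542 = $541.62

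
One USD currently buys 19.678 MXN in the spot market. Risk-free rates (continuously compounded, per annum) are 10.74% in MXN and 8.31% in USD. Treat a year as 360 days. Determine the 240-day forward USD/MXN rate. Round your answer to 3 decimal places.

F = S·e^((r_MXN − r_USD)T) = 19.678 · e^((0.1074 − 0.0831) × 240/360)
= 19.678 · e^0.016200 = 19.678 × 1.016332
F = 19.999 MXN per USD

19.999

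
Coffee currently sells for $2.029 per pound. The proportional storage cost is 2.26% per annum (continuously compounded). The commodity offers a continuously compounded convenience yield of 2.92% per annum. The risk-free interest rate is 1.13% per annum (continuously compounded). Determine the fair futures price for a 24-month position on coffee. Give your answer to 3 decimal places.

Net carry = r + u − y = 0.0113 + 0.0226 − 0.0292 = 0.0047
F = S·e^((r+u−y)T) = 2.029 · e^(0.0047 × 24/12) = 2.029 · e^0.009400
= 2.029 × 1.009444 = $2.048 per pound

$2.048 per pound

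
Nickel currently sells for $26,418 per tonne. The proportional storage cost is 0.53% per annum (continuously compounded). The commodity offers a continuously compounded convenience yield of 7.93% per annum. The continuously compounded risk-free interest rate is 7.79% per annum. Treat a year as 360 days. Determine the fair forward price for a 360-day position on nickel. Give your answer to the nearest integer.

$26,521 per tonne

Net carry = r + u − y = 0.0779 + 0.0053 − 0.0793 = 0.0039
F = S·e^((r+u−y)T) = 26418 · e^(0.0039 × 360/360) = 26418 · e^0.003900
= 26418 × 1.003908 = $26,521 per tonne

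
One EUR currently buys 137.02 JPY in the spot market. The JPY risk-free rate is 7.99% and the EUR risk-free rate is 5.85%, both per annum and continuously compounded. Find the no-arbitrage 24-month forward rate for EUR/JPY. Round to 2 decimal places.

143.01

F = S·e^((r_JPY − r_EUR)T) = 137.02 · e^((0.0799 − 0.0585) × 24/12)
= 137.02 · e^0.042800 = 137.02 × 1.043729
F = 143.01 JPY per EUR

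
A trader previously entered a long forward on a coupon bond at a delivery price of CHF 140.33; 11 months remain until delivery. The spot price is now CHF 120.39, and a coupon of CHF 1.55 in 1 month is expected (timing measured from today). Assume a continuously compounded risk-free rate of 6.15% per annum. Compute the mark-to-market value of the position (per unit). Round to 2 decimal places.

-CHF 13.79

PV(remaining coupons) I = 1.55·e^(−0.0615·1/12) = 1.5421
Current forward F = (S − I)·e^(rT) = (120.39 − 1.5421)·e^(0.0615·11/12) = 118.8479 × 1.057994 = 125.7404
Value (long) = (F − K)·e^(−rT) = (125.7404 − 140.33) × 0.945185 = -13.7899
Value = -CHF 13.79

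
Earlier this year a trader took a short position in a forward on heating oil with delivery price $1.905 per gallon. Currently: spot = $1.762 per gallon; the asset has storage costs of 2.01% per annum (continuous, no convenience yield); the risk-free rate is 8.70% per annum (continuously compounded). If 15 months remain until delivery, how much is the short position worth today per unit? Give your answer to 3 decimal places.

Current fair forward for the remaining 15 months: F = S·e^((r + u)·T), (r + u) = 0.0870 + 0.0201 = 0.1071
F = 1.762 · e^(0.1071 × 15/12) = 1.762 × 1.143250 = 2.0144
Value of long forward = (F − K)·e^(−rT) = (2.0144 − 1.905) · e^(−0.0870·15/12)
= 0.1094 × 0.896955 = 0.098
Short position value = −(long value) = -$0.098

-$0.098 per gallon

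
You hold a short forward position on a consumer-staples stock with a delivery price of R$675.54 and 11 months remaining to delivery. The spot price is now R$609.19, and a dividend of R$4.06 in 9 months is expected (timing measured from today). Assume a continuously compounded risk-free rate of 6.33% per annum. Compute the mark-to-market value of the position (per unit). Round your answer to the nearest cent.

PV(remaining dividends) I = 4.06·e^(−0.0633·9/12) = 3.8718
Current forward F = (S − I)·e^(rT) = (609.19 − 3.8718)·e^(0.0633·11/12) = 605.3182 × 1.059741 = 641.4805
Value (long) = (F − K)·e^(−rT) = (641.4805 − 675.54) × 0.943626 = -32.1394
Short position value = −(long value) = R$32.14

R$32.14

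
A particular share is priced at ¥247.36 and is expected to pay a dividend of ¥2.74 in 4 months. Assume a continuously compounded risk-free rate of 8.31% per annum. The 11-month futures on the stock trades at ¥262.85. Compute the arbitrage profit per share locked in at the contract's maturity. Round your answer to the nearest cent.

PV(dividends) I = 2.74·e^(−0.0831·4/12) = 2.6651
Fair futures F* = (S − I)·e^(rT) = (247.36 − 2.6651)·e^0.076175 = 244.6949 × 1.079151 = 264.0627
Market ¥262.85 < fair 264.0627: forward underpriced → reverse cash-and-carry (short the stock, invest proceeds at r, pay the dividends, go long the forward).
Profit at T = |F_mkt − F*| = |262.85 − 264.0627| = ¥1.21 per share

¥1.21 per share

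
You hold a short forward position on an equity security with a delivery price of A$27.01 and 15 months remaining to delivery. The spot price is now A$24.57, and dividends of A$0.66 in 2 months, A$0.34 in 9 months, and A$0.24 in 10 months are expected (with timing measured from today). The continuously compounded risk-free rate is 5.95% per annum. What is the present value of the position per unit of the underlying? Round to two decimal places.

A$1.71

PV(remaining dividends) I = 0.66·e^(−0.0595·2/12) + 0.34·e^(−0.0595·9/12) + 0.24·e^(−0.0595·10/12) = 1.2070
Current forward F = (S − I)·e^(rT) = (24.57 − 1.2070)·e^(0.0595·15/12) = 23.3630 × 1.077211 = 25.1669
Value (long) = (F − K)·e^(−rT) = (25.1669 − 27.01) × 0.928324 = -1.7110
Short position value = −(long value) = A$1.71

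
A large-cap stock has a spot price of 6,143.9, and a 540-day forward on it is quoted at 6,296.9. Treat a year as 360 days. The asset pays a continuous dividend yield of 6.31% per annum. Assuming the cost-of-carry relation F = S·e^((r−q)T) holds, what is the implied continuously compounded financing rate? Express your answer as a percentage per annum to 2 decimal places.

From F = S·e^((r−q)T): (r − q) = ln(F/S)/T
ln(6296.9/6143.9) = ln(1.024903) = 0.024598
(r − q) = 0.024598 / (540/360) = 0.016399
r = ln(F/S)/T + q = 0.016399 + 0.0631 = 0.079499
r = 7.95%

7.95%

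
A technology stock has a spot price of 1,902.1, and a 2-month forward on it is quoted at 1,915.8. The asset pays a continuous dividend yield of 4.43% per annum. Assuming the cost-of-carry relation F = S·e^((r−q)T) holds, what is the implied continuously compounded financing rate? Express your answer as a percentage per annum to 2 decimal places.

8.74%

From F = S·e^((r−q)T): (r − q) = ln(F/S)/T
ln(1915.8/1902.1) = ln(1.007203) = 0.007177
(r − q) = 0.007177 / (2/12) = 0.043062
r = ln(F/S)/T + q = 0.043062 + 0.0443 = 0.087362
r = 8.74%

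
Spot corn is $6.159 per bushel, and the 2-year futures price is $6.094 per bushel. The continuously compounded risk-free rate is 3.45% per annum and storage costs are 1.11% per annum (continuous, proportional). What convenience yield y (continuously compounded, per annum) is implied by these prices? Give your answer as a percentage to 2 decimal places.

5.09%

F = S·e^((r+u−y)T) ⇒ (r+u−y) = ln(F/S)/T
ln(6.094/6.159) = -0.010610; /T ⇒ -0.005305
y = r + u − ln(F/S)/T = 0.0345 + 0.0111 + 0.005305 = 0.050905
y = 5.09%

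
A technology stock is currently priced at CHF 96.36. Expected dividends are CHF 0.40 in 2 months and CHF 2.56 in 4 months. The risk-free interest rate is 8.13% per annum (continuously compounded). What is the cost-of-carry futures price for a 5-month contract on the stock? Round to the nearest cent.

PV(dividends) I = 0.40·e^(−0.0813·2/12) + 2.56·e^(−0.0813·4/12)
I = 0.3946 + 2.4916 = 2.8862
F = (S − I)·e^(rT) = (96.36 − 2.8862) · e^(0.0813·5/12)
= 93.4738 · e^0.033875 = 93.4738 × 1.034455 = CHF 96.69

CHF 96.69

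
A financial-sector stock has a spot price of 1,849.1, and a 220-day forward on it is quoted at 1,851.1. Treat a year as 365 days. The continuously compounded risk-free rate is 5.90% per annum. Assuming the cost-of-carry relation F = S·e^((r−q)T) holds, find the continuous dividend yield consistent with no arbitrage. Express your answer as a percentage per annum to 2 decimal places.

5.72%

From F = S·e^((r−q)T): (r − q) = ln(F/S)/T
ln(1851.1/1849.1) = ln(1.001082) = 0.001081
(r − q) = 0.001081 / (220/365) = 0.001793
q = r − ln(F/S)/T = 0.0590 − 0.001793 = 0.057207
q = 5.72%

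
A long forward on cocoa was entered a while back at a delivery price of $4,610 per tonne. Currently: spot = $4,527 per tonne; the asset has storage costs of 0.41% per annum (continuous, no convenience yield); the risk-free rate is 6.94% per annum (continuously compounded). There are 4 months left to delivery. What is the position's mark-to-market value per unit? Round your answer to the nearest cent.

Current fair forward for the remaining 4 months: F = S·e^((r + u)·T), (r + u) = 0.0694 + 0.0041 = 0.0735
F = 4527 · e^(0.0735 × 4/12) = 4527 × 1.02480259 = 4639.2813
Value of long forward = (F − K)·e^(−rT) = (4639.2813 − 4610) · e^(−0.0694·4/12)
= 29.2813 × 0.97713219 = 28.61

$28.61 per tonne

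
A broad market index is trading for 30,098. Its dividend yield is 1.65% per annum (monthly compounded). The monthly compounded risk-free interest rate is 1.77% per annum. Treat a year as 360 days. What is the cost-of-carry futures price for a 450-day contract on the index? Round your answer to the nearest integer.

30,143

F = S · (1+r/12)^(12T) / (1+q/12)^(12T)
= 30098 × 1.022355 / 1.020825 = 30098 × 1.001499
F = 30,143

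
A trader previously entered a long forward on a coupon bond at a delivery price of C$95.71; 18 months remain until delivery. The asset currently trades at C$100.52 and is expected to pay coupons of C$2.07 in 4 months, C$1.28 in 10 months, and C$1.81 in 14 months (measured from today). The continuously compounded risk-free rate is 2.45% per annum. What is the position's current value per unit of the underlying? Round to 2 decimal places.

C$3.20

PV(remaining coupons) I = 2.07·e^(−0.0245·4/12) + 1.28·e^(−0.0245·10/12) + 1.81·e^(−0.0245·14/12) = 5.0663
Current forward F = (S − I)·e^(rT) = (100.52 − 5.0663)·e^(0.0245·18/12) = 95.4537 × 1.037434 = 99.0269
Value (long) = (F − K)·e^(−rT) = (99.0269 − 95.71) × 0.963917 = 3.1972
Value = C$3.20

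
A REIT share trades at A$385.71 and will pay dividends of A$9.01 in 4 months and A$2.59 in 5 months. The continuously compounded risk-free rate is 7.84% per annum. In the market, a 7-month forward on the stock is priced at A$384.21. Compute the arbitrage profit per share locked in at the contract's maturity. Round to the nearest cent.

PV(dividends) I = 9.01·e^(−0.0784·4/12) + 2.59·e^(−0.0784·5/12) = 11.2843
Fair forward F* = (S − I)·e^(rT) = (385.71 − 11.2843)·e^0.045733 = 374.4257 × 1.046795 = 391.9470
Market A$384.21 < fair 391.9470: forward underpriced → reverse cash-and-carry (short the stock, invest proceeds at r, pay the dividends, go long the forward).
Profit at T = |F_mkt − F*| = |384.21 − 391.9470| = A$7.74 per share

A$7.74 per share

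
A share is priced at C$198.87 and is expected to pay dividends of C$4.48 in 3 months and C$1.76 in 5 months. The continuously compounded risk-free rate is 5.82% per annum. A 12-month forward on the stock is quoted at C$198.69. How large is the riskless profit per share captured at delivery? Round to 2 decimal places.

PV(dividends) I = 4.48·e^(−0.0582·3/12) + 1.76·e^(−0.0582·5/12) = 6.1331
Fair forward F* = (S − I)·e^(rT) = (198.87 − 6.1331)·e^0.058200 = 192.7369 × 1.059927 = 204.2870
Market C$198.69 < fair 204.2870: forward underpriced → reverse cash-and-carry (short the stock, invest proceeds at r, pay the dividends, go long the forward).
Profit at T = |F_mkt − F*| = |198.69 − 204.2870| = C$5.60 per share

C$5.60 per share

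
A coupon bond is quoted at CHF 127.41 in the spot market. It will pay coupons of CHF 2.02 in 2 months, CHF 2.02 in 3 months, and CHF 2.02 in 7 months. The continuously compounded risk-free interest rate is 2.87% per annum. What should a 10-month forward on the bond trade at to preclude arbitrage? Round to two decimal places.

CHF 124.35

PV(coupons) I = 2.02·e^(−0.0287·2/12) + 2.02·e^(−0.0287·3/12) + 2.02·e^(−0.0287·7/12)
I = 2.0104 + 2.0056 + 1.9865 = 6.0025
F = (S − I)·e^(rT) = (127.41 − 6.0025) · e^(0.0287·10/12)
= 121.4075 · e^0.023917 = 121.4075 × 1.024205 = CHF 124.35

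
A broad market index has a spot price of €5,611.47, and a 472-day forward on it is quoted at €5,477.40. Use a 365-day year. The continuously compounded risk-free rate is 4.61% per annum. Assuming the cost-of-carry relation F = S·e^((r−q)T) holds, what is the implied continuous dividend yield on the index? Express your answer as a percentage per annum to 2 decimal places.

6.48%

From F = S·e^((r−q)T): (r − q) = ln(F/S)/T
ln(5477.40/5611.47) = ln(0.976108) = -0.024182
(r − q) = -0.024182 / (472/365) = -0.018700
q = r − ln(F/S)/T = 0.0461 + 0.018700 = 0.064800
q = 6.48%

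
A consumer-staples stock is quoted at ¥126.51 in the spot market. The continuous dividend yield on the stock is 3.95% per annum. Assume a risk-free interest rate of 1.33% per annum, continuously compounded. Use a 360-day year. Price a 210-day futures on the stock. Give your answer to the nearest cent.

F = S·e^((r − q)T) = 126.51 · e^((0.0133 − 0.0395) × 210/360)
= 126.51 · e^-0.015283 = 126.51 × 0.984833
F = ¥124.59

¥124.59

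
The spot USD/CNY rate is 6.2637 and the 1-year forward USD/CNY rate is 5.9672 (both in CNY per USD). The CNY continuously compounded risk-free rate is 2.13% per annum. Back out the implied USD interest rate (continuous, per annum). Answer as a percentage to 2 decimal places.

6.98%

F = S·e^((r_CNY − r_USD)T) ⇒ r_USD = r_CNY − ln(F/S)/T
ln(5.9672/6.2637) = -0.048493; /(12/12) = -0.048493
r_USD = 0.0213 + 0.048493 = 0.069793
r_USD = 6.98%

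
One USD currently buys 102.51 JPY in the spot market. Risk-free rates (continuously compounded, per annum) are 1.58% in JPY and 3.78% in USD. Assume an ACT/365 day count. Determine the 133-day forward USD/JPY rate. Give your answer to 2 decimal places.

101.69

F = S·e^((r_JPY − r_USD)T) = 102.51 · e^((0.0158 − 0.0378) × 133/365)
= 102.51 · e^-0.008016 = 102.51 × 0.992016
F = 101.69 JPY per USD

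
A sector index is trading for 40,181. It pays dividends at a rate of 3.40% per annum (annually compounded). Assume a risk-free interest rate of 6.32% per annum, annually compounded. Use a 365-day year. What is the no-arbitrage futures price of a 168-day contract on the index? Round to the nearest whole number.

F = S · (1+r)^T / (1+q)^T
= 40181 × 1.028609 / 1.015508 = 40181 × 1.012901
F = 40,699

40,699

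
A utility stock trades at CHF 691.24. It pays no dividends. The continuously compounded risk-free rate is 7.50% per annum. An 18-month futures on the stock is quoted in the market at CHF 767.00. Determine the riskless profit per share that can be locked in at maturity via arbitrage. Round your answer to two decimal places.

CHF 6.55 per share

Fair futures: F* = S·e^(carry·T), with carry = r = 0.0750
F* = 691.24 · e^(0.0750 × 18/12) = 691.24 · e^0.112500 = 691.24 × 1.119072 = CHF 773.5473
Market CHF 767.00 < fair CHF 773.5473: forward underpriced → reverse cash-and-carry (short spot, go long the forward).
At maturity, profit = |F_mkt − F*| = |767.00 − 773.5473| = CHF 6.55 per share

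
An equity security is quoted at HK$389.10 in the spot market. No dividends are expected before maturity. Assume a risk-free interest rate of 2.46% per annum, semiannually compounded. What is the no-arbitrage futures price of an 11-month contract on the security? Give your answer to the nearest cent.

HK$397.92

F = S · (1+r/2)^(2T)
= 389.10 × 1.022665
F = HK$397.92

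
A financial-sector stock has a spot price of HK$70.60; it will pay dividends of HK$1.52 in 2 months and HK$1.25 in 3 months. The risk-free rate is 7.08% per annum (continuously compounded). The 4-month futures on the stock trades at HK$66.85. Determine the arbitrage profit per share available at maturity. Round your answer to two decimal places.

HK$2.64 per share

PV(dividends) I = 1.52·e^(−0.0708·2/12) + 1.25·e^(−0.0708·3/12) = 2.7302
Fair futures F* = (S − I)·e^(rT) = (70.60 − 2.7302)·e^0.023600 = 67.8698 × 1.023881 = 69.4906
Market HK$66.85 < fair 69.4906: forward underpriced → reverse cash-and-carry (short the stock, invest proceeds at r, pay the dividends, go long the forward).
Profit at T = |F_mkt − F*| = |66.85 − 69.4906| = HK$2.64 per share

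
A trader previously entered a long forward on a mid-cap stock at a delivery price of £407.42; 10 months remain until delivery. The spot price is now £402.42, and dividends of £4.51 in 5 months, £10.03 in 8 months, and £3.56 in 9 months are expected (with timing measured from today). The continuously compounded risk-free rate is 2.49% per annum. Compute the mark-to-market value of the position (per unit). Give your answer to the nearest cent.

-£14.46

PV(remaining dividends) I = 4.51·e^(−0.0249·5/12) + 10.03·e^(−0.0249·8/12) + 3.56·e^(−0.0249·9/12) = 17.8225
Current forward F = (S − I)·e^(rT) = (402.42 − 17.8225)·e^(0.0249·10/12) = 384.5975 × 1.020967 = 392.6614
Value (long) = (F − K)·e^(−rT) = (392.6614 − 407.42) × 0.979464 = -14.4555
Value = -£14.46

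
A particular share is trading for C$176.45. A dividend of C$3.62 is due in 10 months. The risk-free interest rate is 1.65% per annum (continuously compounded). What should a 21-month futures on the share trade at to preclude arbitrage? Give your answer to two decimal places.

PV(dividends) I = 3.62·e^(−0.0165·10/12)
I = 3.5706
F = (S − I)·e^(rT) = (176.45 − 3.5706) · e^(0.0165·21/12)
= 172.8794 · e^0.028875 = 172.8794 × 1.029296 = C$177.94

C$177.94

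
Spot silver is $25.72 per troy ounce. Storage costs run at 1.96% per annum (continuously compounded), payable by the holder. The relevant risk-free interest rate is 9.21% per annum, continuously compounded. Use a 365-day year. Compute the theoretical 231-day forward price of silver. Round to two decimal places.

Net carry = r + u − y = 0.0921 + 0.0196 − 0.0000 = 0.1117
F = S·e^((r+u−y)T) = 25.72 · e^(0.1117 × 231/365) = 25.72 · e^0.070692
= 25.72 × 1.073251 = $27.60 per troy ounce

$27.60 per troy ounce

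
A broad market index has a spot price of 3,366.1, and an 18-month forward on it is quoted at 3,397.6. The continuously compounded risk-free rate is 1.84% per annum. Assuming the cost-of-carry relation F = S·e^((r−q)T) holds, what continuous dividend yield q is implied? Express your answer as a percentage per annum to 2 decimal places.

From F = S·e^((r−q)T): (r − q) = ln(F/S)/T
ln(3397.6/3366.1) = ln(1.009358) = 0.009314
(r − q) = 0.009314 / (18/12) = 0.006209
q = r − ln(F/S)/T = 0.0184 − 0.006209 = 0.012191
q = 1.22%

1.22%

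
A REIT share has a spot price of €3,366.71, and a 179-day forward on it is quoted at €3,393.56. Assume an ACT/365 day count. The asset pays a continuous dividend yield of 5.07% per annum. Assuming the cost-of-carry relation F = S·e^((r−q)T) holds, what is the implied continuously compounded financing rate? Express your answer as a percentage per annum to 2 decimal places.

6.69%

From F = S·e^((r−q)T): (r − q) = ln(F/S)/T
ln(3393.56/3366.71) = ln(1.007975) = 0.007943
(r − q) = 0.007943 / (179/365) = 0.016197
r = ln(F/S)/T + q = 0.016197 + 0.0507 = 0.066897
r = 6.69%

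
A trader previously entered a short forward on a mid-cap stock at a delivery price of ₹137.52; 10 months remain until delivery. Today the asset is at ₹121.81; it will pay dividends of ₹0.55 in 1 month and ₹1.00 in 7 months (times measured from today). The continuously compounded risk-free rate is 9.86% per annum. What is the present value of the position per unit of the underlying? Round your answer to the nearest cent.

PV(remaining dividends) I = 0.55·e^(−0.0986·1/12) + 1.00·e^(−0.0986·7/12) = 1.4896
Current forward F = (S − I)·e^(rT) = (121.81 − 1.4896)·e^(0.0986·10/12) = 120.3204 × 1.085637 = 130.6243
Value (long) = (F − K)·e^(−rT) = (130.6243 − 137.52) × 0.921118 = -6.3518
Short position value = −(long value) = ₹6.35

₹6.35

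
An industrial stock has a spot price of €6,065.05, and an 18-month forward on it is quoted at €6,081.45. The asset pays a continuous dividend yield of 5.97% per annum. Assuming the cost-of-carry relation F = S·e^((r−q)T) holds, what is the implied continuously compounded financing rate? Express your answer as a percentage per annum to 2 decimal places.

6.15%

From F = S·e^((r−q)T): (r − q) = ln(F/S)/T
ln(6081.45/6065.05) = ln(1.002704) = 0.002700
(r − q) = 0.002700 / (18/12) = 0.001800
r = ln(F/S)/T + q = 0.001800 + 0.0597 = 0.061500
r = 6.15%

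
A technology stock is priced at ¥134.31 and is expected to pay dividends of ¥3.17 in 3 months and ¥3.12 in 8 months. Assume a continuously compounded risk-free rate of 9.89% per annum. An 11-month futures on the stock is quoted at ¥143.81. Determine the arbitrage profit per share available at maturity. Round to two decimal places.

¥3.34 per share

PV(dividends) I = 3.17·e^(−0.0989·3/12) + 3.12·e^(−0.0989·8/12) = 6.0135
Fair futures F* = (S − I)·e^(rT) = (134.31 − 6.0135)·e^0.090658 = 128.2965 × 1.094894 = 140.4711
Market ¥143.81 > fair 140.4711: forward overpriced → cash-and-carry (borrow at r, buy the stock and collect the dividends, short the forward).
Profit at T = |F_mkt − F*| = |143.81 − 140.4711| = ¥3.34 per share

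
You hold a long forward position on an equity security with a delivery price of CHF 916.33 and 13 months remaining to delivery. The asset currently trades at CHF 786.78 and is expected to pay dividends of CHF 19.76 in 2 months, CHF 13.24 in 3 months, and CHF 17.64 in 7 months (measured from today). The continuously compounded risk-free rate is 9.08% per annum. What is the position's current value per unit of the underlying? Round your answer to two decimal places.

PV(remaining dividends) I = 19.76·e^(−0.0908·2/12) + 13.24·e^(−0.0908·3/12) + 17.64·e^(−0.0908·7/12) = 49.1360
Current forward F = (S − I)·e^(rT) = (786.78 − 49.1360)·e^(0.0908·13/12) = 737.6440 × 1.103367 = 813.8920
Value (long) = (F − K)·e^(−rT) = (813.8920 − 916.33) × 0.906317 = -92.8413
Value = -CHF 92.84

-CHF 92.84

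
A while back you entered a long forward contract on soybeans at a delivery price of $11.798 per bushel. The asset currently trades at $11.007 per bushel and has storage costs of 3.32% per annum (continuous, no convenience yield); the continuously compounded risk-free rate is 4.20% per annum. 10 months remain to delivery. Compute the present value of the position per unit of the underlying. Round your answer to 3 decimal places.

Current fair forward for the remaining 10 months: F = S·e^((r + u)·T), (r + u) = 0.0420 + 0.0332 = 0.0752
F = 11.007 · e^(0.0752 × 10/12) = 11.007 × 1.064672 = 11.7188
Value of long forward = (F − K)·e^(−rT) = (11.7188 − 11.798) · e^(−0.0420·10/12)
= -0.0792 × 0.965605 = -0.076

-$0.076 per bushel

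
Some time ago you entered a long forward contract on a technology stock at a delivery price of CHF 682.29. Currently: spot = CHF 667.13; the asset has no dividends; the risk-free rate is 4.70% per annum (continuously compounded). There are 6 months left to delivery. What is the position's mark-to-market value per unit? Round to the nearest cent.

Current fair forward for the remaining 6 months: F = S·e^(r·T), r = 0.0470
F = 667.13 · e^(0.0470 × 6/12) = 667.13 × 1.023778 = 682.9930
Value of long forward = (F − K)·e^(−rT) = (682.9930 − 682.29) · e^(−0.0470·6/12)
= 0.7030 × 0.976774 = 0.69

CHF 0.69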